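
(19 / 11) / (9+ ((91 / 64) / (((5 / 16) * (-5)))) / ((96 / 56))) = 22800 / 111793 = 0.20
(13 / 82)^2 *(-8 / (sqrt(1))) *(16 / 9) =-5408 / 15129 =-0.36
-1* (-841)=841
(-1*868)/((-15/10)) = 1736/3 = 578.67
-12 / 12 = -1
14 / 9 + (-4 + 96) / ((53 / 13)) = 11506 / 477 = 24.12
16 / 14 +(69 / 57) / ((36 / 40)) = 2978 / 1197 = 2.49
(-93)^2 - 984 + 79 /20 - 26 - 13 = 7629.95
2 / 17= 0.12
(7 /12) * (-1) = -7 /12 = -0.58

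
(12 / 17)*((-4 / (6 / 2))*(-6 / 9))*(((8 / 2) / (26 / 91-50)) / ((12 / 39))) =-728 / 4437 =-0.16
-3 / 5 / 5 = -3 / 25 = -0.12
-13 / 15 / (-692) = 13 / 10380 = 0.00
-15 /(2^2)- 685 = -2755 /4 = -688.75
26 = 26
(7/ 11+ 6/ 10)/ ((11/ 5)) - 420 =-50752/ 121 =-419.44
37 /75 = 0.49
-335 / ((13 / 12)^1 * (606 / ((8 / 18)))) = -2680 / 11817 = -0.23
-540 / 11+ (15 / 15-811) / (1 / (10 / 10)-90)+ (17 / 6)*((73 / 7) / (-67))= -111383039 / 2754906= -40.43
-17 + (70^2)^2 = 24009983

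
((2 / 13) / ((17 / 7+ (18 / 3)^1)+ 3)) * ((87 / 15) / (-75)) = -203 / 195000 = -0.00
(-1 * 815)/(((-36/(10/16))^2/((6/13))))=-20375/179712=-0.11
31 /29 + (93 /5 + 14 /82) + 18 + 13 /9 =39.28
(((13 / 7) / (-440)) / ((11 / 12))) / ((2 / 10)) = -39 / 1694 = -0.02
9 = 9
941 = 941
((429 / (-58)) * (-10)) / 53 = 2145 / 1537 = 1.40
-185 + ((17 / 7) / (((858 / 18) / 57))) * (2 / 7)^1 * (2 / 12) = -1295326 / 7007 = -184.86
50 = 50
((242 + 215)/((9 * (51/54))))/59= 914/1003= 0.91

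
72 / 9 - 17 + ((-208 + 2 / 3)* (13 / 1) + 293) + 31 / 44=-318203 / 132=-2410.63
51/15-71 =-338/5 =-67.60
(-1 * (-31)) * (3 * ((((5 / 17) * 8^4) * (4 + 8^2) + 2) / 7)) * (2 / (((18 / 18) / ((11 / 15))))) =55870804 / 35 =1596308.69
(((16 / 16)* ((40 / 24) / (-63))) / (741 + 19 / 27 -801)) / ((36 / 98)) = 35 / 28818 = 0.00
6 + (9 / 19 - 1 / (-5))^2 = 58246 / 9025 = 6.45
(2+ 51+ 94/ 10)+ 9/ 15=63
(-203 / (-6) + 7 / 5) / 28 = 151 / 120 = 1.26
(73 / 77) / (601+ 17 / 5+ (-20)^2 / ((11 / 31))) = 365 / 666694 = 0.00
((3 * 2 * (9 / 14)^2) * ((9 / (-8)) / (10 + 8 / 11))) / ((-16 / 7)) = 24057 / 211456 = 0.11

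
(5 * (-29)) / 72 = -145 / 72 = -2.01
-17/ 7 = -2.43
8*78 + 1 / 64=39937 / 64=624.02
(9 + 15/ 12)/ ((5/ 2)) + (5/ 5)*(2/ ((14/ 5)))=337/ 70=4.81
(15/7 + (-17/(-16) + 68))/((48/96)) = 7975/56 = 142.41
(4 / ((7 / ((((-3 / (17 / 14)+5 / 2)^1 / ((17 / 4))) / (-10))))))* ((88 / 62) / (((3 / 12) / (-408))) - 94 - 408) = 69896 / 62713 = 1.11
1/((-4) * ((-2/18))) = 9/4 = 2.25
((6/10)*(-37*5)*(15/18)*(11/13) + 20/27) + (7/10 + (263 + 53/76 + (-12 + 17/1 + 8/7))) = 180207337/933660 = 193.01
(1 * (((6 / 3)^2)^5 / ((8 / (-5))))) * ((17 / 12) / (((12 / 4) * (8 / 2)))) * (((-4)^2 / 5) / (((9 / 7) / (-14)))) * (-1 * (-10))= 2132480 / 81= 26326.91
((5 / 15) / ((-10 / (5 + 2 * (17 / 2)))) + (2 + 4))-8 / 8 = 64 / 15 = 4.27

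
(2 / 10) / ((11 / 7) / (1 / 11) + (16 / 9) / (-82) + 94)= 2583 / 1436975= 0.00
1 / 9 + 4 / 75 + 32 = 7237 / 225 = 32.16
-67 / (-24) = 67 / 24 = 2.79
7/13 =0.54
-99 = -99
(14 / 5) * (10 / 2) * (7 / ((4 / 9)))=441 / 2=220.50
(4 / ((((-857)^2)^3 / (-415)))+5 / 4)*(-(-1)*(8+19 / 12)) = 227799505100053724575 / 19016306512700200752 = 11.98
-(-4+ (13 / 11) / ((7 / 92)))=-888 / 77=-11.53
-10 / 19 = -0.53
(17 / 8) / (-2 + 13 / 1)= 17 / 88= 0.19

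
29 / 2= 14.50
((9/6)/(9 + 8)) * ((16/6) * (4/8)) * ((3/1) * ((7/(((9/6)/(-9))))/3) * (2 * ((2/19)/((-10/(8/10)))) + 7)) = -34.51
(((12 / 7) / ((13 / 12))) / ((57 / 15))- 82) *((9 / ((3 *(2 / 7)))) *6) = -1269522 / 247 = -5139.77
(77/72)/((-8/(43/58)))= -3311/33408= -0.10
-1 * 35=-35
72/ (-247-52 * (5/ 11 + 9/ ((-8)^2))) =-12672/ 48919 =-0.26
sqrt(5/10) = sqrt(2)/2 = 0.71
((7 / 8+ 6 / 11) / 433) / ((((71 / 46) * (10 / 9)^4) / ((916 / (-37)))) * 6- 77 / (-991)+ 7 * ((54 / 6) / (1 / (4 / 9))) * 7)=0.00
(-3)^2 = 9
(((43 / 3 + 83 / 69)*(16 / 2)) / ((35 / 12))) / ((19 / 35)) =34304 / 437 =78.50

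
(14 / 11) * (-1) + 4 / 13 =-138 / 143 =-0.97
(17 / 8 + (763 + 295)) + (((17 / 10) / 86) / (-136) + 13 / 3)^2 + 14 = 465586538569 / 426009600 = 1092.90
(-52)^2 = 2704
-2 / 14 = -1 / 7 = -0.14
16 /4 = 4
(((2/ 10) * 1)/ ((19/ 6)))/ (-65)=-6/ 6175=-0.00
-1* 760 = -760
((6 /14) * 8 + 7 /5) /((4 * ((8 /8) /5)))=169 /28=6.04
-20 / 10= -2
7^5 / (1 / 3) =50421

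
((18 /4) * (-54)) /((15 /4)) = -324 /5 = -64.80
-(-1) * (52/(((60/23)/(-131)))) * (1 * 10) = -78338/3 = -26112.67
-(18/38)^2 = -81/361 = -0.22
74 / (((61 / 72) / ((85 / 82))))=226440 / 2501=90.54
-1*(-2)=2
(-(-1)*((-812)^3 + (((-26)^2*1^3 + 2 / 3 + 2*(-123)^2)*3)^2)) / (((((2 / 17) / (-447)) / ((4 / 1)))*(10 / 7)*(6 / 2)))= -143216746105328 / 5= -28643349221065.60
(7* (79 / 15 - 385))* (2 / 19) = -279.80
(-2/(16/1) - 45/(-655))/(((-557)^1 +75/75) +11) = 59/571160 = 0.00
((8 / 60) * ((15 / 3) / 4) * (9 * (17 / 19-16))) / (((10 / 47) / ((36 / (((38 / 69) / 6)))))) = -75390021 / 1805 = -41767.32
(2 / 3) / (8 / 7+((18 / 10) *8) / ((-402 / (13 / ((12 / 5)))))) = 938 / 1335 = 0.70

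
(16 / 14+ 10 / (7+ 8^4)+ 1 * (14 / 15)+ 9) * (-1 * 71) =-338871569 / 430815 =-786.58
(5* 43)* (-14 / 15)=-602 / 3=-200.67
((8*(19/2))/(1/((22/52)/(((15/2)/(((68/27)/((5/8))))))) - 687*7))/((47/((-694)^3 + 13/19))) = 50671333415296/450428119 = 112495.94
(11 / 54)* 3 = 11 / 18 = 0.61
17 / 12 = 1.42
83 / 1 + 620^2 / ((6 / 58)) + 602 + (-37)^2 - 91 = 11153489 / 3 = 3717829.67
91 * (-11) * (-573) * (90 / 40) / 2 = 5162157 / 8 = 645269.62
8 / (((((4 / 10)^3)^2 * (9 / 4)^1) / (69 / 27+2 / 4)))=859375 / 324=2652.39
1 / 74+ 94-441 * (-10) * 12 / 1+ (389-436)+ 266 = 3939243 / 74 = 53233.01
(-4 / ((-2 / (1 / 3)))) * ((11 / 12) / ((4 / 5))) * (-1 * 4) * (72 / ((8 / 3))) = -165 / 2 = -82.50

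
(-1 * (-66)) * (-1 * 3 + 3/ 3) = -132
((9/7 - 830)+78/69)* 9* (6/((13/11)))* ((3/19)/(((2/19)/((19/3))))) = -359235.05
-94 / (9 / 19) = -1786 / 9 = -198.44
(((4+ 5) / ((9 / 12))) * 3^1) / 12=3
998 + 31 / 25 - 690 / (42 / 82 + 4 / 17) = 991851 / 13025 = 76.15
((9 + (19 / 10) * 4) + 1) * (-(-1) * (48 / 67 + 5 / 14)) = 44308 / 2345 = 18.89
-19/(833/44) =-836/833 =-1.00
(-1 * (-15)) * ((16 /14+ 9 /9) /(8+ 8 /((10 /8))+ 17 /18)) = 20250 /9667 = 2.09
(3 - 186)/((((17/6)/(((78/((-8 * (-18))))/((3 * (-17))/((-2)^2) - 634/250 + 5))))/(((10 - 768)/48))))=-37568375/699448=-53.71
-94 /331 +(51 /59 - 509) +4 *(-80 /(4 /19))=-39613006 /19529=-2028.42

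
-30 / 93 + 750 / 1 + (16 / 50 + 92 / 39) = 22739972 / 30225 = 752.36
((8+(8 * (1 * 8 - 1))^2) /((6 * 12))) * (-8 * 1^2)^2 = 8384 /3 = 2794.67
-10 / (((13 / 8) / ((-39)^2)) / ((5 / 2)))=-23400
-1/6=-0.17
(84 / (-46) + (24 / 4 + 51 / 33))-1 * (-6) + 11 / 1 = 5748 / 253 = 22.72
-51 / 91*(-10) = 510 / 91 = 5.60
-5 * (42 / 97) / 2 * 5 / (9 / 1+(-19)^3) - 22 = -584695 / 26578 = -22.00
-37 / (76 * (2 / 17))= -4.14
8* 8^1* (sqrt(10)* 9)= 576* sqrt(10)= 1821.47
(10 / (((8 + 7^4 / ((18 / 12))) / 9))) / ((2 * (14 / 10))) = 675 / 33782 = 0.02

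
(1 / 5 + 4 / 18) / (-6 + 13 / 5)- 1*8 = -1243 / 153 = -8.12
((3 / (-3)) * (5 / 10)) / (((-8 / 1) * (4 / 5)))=5 / 64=0.08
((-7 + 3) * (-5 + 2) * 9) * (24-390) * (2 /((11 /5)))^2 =-3952800 /121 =-32667.77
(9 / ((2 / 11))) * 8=396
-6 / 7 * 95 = -570 / 7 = -81.43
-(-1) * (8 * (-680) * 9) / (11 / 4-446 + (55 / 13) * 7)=2545920 / 21509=118.37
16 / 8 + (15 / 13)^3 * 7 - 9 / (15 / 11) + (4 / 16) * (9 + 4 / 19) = 7059519 / 834860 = 8.46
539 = 539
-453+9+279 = -165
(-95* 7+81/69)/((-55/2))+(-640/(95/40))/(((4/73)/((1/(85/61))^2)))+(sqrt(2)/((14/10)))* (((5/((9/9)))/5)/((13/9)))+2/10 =-2507.76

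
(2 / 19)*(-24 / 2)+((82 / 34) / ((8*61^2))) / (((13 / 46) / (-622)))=-45044555 / 31248958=-1.44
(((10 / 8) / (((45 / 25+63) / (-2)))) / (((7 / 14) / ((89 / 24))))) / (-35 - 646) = 2225 / 5295456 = 0.00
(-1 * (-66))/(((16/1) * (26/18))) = 2.86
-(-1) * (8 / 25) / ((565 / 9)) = 72 / 14125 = 0.01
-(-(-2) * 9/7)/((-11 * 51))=6/1309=0.00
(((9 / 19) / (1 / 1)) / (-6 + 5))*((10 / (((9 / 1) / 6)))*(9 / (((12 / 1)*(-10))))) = 9 / 38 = 0.24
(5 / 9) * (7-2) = 25 / 9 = 2.78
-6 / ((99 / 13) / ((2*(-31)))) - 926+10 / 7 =-202292 / 231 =-875.72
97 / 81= 1.20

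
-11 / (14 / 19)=-209 / 14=-14.93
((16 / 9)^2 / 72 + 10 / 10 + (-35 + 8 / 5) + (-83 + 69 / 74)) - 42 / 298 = -4604325383 / 40189770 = -114.56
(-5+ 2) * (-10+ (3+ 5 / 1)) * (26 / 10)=78 / 5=15.60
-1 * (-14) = 14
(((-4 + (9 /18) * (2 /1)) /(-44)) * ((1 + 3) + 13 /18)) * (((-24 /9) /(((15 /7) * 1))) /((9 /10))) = -1190 /2673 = -0.45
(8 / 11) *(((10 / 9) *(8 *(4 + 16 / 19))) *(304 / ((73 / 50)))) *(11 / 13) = 47104000 / 8541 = 5515.05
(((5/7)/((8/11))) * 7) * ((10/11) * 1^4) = 6.25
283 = 283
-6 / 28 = -3 / 14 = -0.21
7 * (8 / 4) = 14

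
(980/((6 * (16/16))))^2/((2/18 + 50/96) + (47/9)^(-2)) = 8486094400/212683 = 39900.20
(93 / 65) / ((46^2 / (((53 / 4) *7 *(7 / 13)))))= 241521 / 7152080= 0.03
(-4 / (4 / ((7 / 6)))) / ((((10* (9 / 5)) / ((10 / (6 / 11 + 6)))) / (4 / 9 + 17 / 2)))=-61985 / 69984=-0.89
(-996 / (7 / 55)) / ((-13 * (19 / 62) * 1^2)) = 3396360 / 1729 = 1964.35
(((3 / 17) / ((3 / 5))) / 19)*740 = 3700 / 323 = 11.46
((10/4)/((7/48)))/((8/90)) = 1350/7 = 192.86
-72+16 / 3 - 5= -215 / 3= -71.67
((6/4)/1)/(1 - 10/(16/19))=-4/29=-0.14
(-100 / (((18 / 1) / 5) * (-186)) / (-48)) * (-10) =625 / 20088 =0.03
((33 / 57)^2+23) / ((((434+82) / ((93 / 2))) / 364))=11882052 / 15523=765.45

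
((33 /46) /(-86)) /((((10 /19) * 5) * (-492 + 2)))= 627 /96922000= 0.00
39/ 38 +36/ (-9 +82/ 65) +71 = 1287791/ 19114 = 67.37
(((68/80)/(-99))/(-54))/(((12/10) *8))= 17/1026432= 0.00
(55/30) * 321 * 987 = 1161699/2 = 580849.50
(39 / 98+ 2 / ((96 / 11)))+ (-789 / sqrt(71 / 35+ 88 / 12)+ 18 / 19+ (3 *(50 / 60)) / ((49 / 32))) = 143321 / 44688 - 789 *sqrt(103215) / 983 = -254.66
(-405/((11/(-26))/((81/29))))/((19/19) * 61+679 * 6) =170586/263813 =0.65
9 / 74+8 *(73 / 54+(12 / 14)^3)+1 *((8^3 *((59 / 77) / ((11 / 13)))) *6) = 232003681925 / 82922994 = 2797.82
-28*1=-28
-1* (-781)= 781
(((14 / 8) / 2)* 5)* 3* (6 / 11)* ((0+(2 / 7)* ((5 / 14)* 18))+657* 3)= 4350105 / 308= 14123.72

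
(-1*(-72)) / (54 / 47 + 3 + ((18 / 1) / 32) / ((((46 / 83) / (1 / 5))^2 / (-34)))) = 477369600 / 10995067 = 43.42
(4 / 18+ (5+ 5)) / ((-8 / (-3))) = 23 / 6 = 3.83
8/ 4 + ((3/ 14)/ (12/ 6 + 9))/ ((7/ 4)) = 1084/ 539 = 2.01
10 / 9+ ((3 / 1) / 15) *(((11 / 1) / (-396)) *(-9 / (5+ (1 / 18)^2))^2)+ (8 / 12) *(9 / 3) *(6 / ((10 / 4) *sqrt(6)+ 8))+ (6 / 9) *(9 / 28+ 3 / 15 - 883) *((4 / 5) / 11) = -91856558177156 / 2412765657225 - 60 *sqrt(6) / 53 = -40.84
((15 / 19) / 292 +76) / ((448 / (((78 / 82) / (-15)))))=-5481619 / 509528320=-0.01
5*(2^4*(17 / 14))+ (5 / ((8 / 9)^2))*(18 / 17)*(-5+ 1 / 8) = 1964275 / 30464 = 64.48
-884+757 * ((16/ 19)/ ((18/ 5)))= -120884/ 171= -706.92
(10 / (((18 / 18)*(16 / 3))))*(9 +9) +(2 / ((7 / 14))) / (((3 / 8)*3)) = 1343 / 36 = 37.31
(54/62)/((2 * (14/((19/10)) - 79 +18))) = -513/63178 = -0.01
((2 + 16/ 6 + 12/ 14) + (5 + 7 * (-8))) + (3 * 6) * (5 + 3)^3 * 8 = 1547333/ 21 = 73682.52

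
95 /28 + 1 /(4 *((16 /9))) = 1583 /448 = 3.53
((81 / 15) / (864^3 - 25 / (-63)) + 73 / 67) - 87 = -1169425519033693 / 13612145549495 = -85.91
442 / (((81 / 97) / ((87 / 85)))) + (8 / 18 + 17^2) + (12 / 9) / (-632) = 17729609 / 21330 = 831.21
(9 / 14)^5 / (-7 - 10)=-59049 / 9143008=-0.01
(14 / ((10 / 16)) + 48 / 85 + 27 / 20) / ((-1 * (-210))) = 1181 / 10200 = 0.12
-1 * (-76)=76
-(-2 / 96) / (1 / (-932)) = -233 / 12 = -19.42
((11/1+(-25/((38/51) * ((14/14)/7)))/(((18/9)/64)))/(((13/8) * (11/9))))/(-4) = 2566638/2717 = 944.66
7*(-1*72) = -504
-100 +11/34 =-3389/34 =-99.68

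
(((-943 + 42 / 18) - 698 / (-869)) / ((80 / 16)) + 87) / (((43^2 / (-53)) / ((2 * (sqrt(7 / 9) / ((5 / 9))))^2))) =5859628908 / 200847625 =29.17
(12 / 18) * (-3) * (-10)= 20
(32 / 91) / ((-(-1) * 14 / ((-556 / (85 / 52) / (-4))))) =8896 / 4165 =2.14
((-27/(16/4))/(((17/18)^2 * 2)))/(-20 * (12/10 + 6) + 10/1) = 2187/77452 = 0.03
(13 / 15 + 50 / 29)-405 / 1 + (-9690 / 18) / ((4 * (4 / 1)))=-3034943 / 6960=-436.06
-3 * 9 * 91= -2457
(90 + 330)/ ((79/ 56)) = 297.72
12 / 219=4 / 73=0.05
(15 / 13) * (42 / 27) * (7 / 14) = 35 / 39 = 0.90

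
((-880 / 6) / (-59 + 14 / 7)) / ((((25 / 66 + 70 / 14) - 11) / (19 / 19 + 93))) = -909920 / 21147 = -43.03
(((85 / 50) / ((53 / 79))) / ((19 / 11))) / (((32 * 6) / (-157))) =-2319361 / 1933440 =-1.20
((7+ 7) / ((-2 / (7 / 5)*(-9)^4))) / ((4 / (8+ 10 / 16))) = -1127 / 349920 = -0.00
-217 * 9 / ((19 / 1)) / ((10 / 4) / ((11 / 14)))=-3069 / 95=-32.31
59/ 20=2.95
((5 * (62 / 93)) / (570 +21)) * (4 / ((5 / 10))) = 80 / 1773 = 0.05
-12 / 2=-6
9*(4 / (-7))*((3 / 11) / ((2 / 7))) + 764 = 759.09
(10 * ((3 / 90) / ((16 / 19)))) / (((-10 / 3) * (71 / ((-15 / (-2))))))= -57 / 4544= -0.01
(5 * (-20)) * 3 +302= 2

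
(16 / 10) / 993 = 8 / 4965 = 0.00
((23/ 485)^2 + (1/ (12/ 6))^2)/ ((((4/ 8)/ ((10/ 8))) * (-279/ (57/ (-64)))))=4509479/ 2240094720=0.00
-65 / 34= -1.91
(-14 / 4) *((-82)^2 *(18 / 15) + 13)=-282863 / 10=-28286.30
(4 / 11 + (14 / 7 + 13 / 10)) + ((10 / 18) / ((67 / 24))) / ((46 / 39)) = 649623 / 169510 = 3.83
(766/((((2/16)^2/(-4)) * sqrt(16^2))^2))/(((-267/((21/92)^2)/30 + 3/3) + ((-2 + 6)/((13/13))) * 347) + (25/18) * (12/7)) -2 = 427008986/2691347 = 158.66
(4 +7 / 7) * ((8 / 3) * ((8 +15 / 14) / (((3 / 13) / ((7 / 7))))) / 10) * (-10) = -33020 / 63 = -524.13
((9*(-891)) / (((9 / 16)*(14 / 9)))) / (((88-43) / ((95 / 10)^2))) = -643302 / 35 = -18380.06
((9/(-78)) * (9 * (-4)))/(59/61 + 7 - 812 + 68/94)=-25803/4990024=-0.01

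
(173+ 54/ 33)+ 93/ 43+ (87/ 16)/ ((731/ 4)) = 5687525/ 32164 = 176.83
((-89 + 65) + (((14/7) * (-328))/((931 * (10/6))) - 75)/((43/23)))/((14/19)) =-12879099/147490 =-87.32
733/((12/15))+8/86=157611/172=916.34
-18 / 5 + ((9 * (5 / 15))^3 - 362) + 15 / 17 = -28706 / 85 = -337.72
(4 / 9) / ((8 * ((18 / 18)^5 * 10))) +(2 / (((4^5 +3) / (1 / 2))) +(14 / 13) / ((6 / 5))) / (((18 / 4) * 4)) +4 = 2249081 / 554580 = 4.06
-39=-39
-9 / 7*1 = -9 / 7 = -1.29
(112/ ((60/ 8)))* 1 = 224/ 15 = 14.93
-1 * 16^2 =-256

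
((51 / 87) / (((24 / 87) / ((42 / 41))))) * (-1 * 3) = -6.53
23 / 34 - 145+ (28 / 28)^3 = -4873 / 34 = -143.32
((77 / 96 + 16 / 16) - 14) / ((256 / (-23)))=26933 / 24576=1.10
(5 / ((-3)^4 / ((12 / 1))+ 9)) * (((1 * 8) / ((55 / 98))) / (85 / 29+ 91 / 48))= 207872 / 221727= 0.94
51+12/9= 157/3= 52.33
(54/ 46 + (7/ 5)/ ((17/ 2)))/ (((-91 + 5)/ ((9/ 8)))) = -23553/ 1345040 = -0.02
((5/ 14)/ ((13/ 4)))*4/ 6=20/ 273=0.07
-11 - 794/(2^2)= -419/2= -209.50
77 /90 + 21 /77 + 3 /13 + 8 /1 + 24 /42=894637 /90090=9.93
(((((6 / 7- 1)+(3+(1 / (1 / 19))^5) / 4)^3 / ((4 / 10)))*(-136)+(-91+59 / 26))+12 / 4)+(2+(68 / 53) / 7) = -19059766559477280106726713 / 236327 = -80649974651551790979.14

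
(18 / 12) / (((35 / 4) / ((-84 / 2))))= -36 / 5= -7.20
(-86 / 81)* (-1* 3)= 86 / 27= 3.19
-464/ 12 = -116/ 3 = -38.67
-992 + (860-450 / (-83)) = -126.58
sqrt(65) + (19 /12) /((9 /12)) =19 /9 + sqrt(65) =10.17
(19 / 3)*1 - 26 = -59 / 3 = -19.67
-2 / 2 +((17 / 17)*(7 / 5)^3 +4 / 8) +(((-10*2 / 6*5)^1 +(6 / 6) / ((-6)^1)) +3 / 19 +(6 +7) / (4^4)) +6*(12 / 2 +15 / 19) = 48073681 / 1824000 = 26.36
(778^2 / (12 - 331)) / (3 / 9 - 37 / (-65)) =-29507595 / 14036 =-2102.28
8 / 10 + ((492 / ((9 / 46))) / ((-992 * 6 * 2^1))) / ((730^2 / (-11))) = 1903102853 / 2378865600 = 0.80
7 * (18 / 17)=126 / 17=7.41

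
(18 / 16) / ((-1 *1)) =-9 / 8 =-1.12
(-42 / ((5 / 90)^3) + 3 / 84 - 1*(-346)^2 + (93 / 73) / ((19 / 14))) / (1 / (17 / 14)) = -240752264589 / 543704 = -442800.25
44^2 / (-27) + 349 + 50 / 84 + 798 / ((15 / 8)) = 1329599 / 1890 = 703.49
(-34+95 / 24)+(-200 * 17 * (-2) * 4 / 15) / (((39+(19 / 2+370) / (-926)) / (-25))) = -2066505149 / 1715256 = -1204.78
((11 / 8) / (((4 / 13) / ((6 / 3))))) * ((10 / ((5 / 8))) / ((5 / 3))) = 429 / 5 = 85.80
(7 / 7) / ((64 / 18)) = 9 / 32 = 0.28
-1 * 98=-98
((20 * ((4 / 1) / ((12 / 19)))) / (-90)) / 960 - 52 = -673939 / 12960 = -52.00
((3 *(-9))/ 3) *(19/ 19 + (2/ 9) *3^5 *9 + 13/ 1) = -4500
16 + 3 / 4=67 / 4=16.75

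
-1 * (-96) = 96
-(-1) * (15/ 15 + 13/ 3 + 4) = 28/ 3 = 9.33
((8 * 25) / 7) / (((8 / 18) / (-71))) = -31950 / 7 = -4564.29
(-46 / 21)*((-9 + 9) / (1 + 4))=0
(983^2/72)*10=4831445/36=134206.81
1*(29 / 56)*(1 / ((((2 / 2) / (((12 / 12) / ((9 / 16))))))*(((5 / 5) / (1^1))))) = 58 / 63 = 0.92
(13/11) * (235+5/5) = 278.91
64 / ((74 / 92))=2944 / 37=79.57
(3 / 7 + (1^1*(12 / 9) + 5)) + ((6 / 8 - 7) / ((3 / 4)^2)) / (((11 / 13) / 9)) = -25738 / 231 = -111.42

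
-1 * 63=-63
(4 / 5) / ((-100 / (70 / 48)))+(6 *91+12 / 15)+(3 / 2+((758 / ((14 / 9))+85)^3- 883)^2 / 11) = 2479778144962387324634647 / 776483400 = 3193600977126345.94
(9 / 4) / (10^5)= 9 / 400000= 0.00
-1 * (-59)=59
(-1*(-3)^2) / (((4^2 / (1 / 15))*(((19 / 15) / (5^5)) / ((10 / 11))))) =-140625 / 1672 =-84.11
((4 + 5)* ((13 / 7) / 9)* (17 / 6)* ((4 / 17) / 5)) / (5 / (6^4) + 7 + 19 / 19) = 0.03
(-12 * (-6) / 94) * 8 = 288 / 47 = 6.13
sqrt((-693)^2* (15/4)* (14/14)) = 693* sqrt(15)/2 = 1341.99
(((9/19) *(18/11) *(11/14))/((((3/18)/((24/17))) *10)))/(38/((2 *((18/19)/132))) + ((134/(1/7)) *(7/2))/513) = 157464/810012175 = 0.00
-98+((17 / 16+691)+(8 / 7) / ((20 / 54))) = 334403 / 560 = 597.15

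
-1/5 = -0.20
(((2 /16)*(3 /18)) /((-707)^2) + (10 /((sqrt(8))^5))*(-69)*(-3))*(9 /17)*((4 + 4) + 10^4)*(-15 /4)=-174795975*sqrt(2) /1088 - 56295 /67979464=-227204.82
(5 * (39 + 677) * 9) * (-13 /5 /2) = -41886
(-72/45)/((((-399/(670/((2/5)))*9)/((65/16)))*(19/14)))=21775/9747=2.23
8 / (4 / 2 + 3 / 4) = 32 / 11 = 2.91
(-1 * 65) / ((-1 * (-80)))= -13 / 16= -0.81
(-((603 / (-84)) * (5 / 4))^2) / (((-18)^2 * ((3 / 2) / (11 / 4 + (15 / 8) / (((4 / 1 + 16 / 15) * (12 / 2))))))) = -383697275 / 823689216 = -0.47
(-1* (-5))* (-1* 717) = -3585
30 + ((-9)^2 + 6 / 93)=3443 / 31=111.06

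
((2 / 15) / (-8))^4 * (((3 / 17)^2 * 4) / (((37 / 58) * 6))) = 29 / 11548440000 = 0.00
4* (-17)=-68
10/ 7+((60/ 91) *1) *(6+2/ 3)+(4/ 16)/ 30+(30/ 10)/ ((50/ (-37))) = 197243/ 54600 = 3.61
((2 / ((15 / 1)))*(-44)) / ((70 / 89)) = -3916 / 525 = -7.46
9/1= 9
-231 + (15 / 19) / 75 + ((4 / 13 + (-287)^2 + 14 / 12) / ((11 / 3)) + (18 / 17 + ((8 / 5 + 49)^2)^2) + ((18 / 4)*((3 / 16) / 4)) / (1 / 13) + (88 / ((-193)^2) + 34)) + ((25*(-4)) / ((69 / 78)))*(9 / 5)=20822487322002496095429 / 3165709072240000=6577511.34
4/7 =0.57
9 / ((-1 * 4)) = -9 / 4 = -2.25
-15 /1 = -15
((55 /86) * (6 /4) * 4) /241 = 165 /10363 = 0.02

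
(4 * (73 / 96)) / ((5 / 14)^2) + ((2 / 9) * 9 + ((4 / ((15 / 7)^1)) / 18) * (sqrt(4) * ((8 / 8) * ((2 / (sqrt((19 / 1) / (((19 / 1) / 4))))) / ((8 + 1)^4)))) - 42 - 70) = -763089947 / 8857350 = -86.15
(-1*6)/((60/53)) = -53/10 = -5.30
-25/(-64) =25/64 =0.39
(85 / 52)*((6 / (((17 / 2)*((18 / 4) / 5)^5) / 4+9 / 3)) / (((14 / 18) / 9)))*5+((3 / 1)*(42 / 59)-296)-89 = -1519875236989 / 6091726459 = -249.50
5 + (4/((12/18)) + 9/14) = 163/14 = 11.64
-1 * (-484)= 484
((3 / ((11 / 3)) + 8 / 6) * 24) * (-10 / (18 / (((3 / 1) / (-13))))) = 2840 / 429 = 6.62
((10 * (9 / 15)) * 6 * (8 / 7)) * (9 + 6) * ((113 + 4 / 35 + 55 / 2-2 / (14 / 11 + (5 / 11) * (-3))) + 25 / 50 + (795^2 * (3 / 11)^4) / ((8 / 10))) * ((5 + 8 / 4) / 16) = 250918998777 / 204974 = 1224150.37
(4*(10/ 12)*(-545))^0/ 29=1/ 29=0.03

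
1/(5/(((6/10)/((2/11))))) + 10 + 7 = 883/50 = 17.66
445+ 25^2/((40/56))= 1320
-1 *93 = -93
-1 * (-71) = 71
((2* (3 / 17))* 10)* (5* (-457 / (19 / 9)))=-1233900 / 323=-3820.12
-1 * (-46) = 46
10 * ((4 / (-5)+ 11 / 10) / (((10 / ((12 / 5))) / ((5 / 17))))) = 18 / 85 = 0.21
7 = 7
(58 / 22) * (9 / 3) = 87 / 11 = 7.91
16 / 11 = 1.45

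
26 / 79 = 0.33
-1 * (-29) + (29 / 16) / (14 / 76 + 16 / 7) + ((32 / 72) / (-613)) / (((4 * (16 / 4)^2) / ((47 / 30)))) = 5748011749 / 193315680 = 29.73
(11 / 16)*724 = 1991 / 4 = 497.75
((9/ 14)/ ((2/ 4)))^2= 81/ 49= 1.65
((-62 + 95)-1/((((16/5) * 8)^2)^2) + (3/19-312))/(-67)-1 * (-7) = 3814199406179/341718335488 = 11.16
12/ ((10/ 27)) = 162/ 5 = 32.40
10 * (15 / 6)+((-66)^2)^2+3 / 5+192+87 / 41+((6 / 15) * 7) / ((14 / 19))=18974959.52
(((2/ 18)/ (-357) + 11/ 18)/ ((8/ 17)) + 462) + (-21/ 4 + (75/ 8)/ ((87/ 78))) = 40906073/ 87696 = 466.45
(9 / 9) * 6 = 6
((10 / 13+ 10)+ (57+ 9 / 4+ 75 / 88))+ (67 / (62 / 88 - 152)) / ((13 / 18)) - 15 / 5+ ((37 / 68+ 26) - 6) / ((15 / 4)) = 47084451097 / 647326680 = 72.74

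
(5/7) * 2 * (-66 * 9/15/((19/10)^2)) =-39600/2527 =-15.67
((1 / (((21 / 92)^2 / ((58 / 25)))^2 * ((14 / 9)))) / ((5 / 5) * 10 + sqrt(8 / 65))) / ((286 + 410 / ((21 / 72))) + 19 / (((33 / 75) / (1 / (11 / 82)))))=23692780800832 / 373846293272025 - 1822521600064 * sqrt(130) / 9346157331800625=0.06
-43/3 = -14.33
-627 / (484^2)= -57 / 21296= -0.00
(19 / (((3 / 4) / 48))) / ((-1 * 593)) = -1216 / 593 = -2.05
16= 16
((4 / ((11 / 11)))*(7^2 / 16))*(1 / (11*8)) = 49 / 352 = 0.14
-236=-236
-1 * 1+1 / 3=-2 / 3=-0.67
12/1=12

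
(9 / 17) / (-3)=-3 / 17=-0.18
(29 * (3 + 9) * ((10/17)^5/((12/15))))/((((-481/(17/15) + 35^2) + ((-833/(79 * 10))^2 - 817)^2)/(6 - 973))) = -16384156822245000000000/368583807577491207395897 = -0.04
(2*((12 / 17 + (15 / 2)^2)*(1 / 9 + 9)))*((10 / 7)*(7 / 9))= 1153.18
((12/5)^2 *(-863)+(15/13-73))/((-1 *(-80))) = -63.03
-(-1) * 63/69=21/23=0.91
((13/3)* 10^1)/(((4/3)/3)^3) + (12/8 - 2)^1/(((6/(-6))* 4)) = 15799/32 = 493.72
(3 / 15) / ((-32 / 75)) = -15 / 32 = -0.47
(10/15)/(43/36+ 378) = 24/13651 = 0.00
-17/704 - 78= -54929/704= -78.02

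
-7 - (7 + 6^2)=-50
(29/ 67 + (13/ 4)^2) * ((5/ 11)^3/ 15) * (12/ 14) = 294675/ 4993912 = 0.06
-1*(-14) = 14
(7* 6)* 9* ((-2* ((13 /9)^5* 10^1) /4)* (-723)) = 6263712910 /729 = 8592198.78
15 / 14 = 1.07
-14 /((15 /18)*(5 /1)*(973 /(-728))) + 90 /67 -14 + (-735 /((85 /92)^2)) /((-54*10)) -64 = -43933601996 /605577825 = -72.55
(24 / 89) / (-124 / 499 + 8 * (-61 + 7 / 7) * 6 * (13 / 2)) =-2994 / 207846239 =-0.00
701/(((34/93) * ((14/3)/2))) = 821.76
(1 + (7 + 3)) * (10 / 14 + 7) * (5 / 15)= 28.29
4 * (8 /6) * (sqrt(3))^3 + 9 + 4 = 13 + 16 * sqrt(3) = 40.71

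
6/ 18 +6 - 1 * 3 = 10/ 3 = 3.33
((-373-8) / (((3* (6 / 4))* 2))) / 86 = -127 / 258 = -0.49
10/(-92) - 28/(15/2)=-3.84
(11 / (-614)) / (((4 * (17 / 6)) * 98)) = -33 / 2045848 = -0.00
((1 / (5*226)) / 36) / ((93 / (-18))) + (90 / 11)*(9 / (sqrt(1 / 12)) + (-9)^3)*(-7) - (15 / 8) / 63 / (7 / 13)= 9459865598497 / 226574040 - 11340*sqrt(3) / 11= 39966.18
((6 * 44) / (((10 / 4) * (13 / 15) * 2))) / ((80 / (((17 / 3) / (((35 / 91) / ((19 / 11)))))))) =969 / 50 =19.38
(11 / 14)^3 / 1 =1331 / 2744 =0.49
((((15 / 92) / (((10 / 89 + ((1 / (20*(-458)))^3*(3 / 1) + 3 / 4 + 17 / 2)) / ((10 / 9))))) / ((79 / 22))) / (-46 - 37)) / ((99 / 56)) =-95764481881600000 / 2607705405092501427501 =-0.00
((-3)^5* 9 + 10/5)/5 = -437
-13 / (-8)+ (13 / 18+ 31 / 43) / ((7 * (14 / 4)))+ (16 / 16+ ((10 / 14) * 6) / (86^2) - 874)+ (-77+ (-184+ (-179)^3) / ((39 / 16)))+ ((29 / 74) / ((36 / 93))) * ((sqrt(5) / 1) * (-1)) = -199623761380747 / 84802536 - 899 * sqrt(5) / 888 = -2353985.66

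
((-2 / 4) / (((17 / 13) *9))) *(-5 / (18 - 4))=65 / 4284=0.02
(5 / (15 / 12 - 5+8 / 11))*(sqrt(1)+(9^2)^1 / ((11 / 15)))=-24520 / 133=-184.36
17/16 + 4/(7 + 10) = 353/272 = 1.30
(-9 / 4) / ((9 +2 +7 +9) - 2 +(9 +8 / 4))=-1 / 16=-0.06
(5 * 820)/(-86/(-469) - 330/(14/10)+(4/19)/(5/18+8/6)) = -264879475/15207974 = -17.42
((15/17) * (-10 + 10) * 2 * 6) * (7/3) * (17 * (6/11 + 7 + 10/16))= 0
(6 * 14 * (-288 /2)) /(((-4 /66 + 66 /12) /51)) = -40715136 /359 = -113412.64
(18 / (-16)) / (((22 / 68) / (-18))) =1377 / 22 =62.59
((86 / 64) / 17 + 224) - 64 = 160.08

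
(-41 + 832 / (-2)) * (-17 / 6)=7769 / 6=1294.83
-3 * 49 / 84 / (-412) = 7 / 1648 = 0.00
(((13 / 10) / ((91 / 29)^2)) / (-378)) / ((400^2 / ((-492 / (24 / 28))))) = 34481 / 27518400000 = 0.00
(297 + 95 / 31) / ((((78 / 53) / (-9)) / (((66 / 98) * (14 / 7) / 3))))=-16269198 / 19747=-823.88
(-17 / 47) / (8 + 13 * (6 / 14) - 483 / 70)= -1190 / 21949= -0.05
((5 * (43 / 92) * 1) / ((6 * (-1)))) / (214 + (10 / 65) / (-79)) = -220805 / 121316352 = -0.00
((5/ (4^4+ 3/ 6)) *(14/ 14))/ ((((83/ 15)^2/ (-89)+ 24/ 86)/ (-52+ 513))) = -441061750/ 3187839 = -138.36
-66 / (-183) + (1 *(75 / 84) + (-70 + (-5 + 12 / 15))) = -72.95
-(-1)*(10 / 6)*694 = 3470 / 3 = 1156.67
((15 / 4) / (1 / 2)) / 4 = 1.88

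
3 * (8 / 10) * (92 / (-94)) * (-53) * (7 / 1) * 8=1638336 / 235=6971.64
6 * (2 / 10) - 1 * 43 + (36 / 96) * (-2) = -851 / 20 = -42.55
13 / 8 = 1.62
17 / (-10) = -17 / 10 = -1.70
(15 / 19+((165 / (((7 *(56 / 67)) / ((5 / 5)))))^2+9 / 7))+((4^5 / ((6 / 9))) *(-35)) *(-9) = 1414955111667 / 2919616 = 484637.40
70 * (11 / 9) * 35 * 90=269500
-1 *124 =-124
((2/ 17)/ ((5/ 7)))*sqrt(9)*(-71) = -2982/ 85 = -35.08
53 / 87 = 0.61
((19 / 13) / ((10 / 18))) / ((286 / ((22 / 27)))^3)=19 / 312314535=0.00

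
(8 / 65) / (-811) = -8 / 52715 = -0.00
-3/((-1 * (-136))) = -3/136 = -0.02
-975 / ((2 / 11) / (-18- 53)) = 761475 / 2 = 380737.50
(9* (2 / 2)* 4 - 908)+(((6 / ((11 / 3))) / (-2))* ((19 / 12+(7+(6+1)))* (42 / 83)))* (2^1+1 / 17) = -146957 / 166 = -885.28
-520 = -520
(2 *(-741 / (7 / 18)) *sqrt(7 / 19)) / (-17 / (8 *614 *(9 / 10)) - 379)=31034016 *sqrt(133) / 58642507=6.10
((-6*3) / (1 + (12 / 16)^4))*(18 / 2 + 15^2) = -1078272 / 337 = -3199.62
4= 4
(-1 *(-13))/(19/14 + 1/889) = 3302/345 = 9.57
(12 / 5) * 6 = 72 / 5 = 14.40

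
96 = 96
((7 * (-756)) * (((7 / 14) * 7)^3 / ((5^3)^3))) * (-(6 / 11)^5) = 1764331632 / 314552734375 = 0.01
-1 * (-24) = 24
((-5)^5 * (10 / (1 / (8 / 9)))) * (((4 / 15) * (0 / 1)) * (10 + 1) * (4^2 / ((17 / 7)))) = 0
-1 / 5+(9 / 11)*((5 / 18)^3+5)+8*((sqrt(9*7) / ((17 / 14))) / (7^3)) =48*sqrt(7) / 833+139297 / 35640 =4.06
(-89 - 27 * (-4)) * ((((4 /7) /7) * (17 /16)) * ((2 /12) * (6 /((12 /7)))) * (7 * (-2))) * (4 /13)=-323 /78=-4.14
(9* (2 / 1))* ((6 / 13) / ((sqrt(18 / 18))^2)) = 108 / 13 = 8.31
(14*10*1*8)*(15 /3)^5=3500000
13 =13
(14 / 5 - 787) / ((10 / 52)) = -101946 / 25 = -4077.84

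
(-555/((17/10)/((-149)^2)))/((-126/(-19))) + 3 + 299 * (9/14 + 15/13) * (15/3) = -778445153/714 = -1090259.32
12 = 12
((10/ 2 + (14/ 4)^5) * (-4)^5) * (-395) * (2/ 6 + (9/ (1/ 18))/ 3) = 11652483146.67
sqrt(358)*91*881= 80171*sqrt(358)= 1516906.51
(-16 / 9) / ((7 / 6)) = -32 / 21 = -1.52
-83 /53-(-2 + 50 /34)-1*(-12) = 9878 /901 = 10.96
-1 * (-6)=6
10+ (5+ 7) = 22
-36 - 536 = -572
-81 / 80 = -1.01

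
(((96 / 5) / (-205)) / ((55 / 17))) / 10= -816 / 281875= -0.00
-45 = -45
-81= -81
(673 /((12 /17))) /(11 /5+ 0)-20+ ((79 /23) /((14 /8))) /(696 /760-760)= 633506218405 /1532545476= 413.37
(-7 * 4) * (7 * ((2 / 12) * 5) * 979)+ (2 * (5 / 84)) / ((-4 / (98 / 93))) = -178452155 / 1116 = -159903.36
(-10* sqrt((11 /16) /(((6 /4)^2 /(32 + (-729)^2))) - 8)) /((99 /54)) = -10* sqrt(5845915) /11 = -2198.03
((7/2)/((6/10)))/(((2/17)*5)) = 119/12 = 9.92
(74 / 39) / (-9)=-74 / 351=-0.21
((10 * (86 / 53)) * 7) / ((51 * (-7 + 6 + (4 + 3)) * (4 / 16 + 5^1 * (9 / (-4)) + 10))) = -3010 / 8109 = -0.37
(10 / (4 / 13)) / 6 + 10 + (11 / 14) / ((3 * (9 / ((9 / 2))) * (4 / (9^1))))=15.71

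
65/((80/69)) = 56.06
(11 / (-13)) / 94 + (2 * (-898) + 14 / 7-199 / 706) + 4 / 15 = -5804107838 / 3235245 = -1794.02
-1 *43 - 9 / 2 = -95 / 2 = -47.50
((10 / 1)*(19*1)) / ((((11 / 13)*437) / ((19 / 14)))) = 1235 / 1771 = 0.70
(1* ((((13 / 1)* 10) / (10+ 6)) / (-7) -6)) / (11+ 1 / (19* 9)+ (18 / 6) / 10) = -342855 / 541324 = -0.63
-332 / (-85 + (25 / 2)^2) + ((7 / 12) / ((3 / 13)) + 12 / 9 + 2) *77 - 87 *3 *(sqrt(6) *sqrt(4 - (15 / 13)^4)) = 1527529 / 3420 - 261 *sqrt(381714) / 169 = -507.52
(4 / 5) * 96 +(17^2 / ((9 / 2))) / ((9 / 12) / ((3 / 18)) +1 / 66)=203438 / 2235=91.02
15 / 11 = 1.36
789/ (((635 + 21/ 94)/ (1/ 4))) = 37083/ 119422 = 0.31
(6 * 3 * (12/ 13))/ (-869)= -216/ 11297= -0.02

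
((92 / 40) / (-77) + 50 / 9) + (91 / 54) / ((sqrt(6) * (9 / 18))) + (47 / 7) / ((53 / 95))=91 * sqrt(6) / 162 + 6449879 / 367290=18.94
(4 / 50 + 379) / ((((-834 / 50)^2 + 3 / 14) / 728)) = 804913200 / 812107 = 991.14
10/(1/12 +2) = 24/5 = 4.80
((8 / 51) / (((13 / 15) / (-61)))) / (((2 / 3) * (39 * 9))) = -1220 / 25857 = -0.05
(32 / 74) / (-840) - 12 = -46622 / 3885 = -12.00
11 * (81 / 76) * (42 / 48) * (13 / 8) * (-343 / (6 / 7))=-64891827 / 9728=-6670.62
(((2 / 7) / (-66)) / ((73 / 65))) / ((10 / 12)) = -0.00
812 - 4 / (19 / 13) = 15376 / 19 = 809.26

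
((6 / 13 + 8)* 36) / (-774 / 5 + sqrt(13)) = -15325200 / 7783763 - 99000* sqrt(13) / 7783763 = -2.01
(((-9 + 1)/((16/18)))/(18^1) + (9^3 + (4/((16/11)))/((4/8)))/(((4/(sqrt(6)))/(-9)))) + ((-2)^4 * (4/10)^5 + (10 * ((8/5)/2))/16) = 512/3125 - 13221 * sqrt(6)/8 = -4047.92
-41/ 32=-1.28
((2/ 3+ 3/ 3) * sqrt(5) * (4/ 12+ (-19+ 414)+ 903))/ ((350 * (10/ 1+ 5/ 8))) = 3116 * sqrt(5)/ 5355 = 1.30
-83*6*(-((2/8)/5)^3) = 249/4000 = 0.06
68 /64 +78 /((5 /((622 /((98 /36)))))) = 13976773 /3920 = 3565.50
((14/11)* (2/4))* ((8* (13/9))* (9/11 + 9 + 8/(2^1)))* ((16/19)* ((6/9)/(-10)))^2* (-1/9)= -0.04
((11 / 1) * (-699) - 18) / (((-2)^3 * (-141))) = -2569 / 376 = -6.83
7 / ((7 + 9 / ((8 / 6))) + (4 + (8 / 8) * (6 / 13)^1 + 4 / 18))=3276 / 8627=0.38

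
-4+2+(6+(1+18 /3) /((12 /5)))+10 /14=641 /84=7.63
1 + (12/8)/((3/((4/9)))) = 11/9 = 1.22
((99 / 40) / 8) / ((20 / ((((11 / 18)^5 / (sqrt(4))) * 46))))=40745903 / 1343692800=0.03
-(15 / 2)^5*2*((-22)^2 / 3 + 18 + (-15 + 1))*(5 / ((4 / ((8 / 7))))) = -11209821.43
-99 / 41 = -2.41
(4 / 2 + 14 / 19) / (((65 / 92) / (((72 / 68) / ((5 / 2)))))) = 13248 / 8075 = 1.64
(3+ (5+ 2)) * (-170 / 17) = -100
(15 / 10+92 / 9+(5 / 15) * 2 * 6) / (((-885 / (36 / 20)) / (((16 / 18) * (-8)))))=9056 / 39825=0.23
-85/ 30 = -17/ 6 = -2.83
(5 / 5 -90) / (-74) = 89 / 74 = 1.20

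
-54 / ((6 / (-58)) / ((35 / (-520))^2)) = 12789 / 5408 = 2.36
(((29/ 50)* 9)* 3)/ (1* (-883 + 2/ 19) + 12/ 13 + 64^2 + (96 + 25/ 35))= 1353807/ 286213700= 0.00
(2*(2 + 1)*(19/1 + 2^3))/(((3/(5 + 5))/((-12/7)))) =-6480/7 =-925.71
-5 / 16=-0.31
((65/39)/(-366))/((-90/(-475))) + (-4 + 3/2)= -49885/19764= -2.52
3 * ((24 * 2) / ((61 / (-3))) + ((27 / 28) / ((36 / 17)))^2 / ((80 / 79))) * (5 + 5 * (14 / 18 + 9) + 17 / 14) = -305428728441 / 857006080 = -356.39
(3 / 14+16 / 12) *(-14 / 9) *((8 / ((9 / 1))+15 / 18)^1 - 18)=19045 / 486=39.19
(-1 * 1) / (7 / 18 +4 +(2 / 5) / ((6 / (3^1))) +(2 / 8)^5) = -46080 / 211501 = -0.22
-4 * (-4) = 16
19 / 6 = 3.17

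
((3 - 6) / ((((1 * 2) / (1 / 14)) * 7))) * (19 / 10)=-57 / 1960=-0.03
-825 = -825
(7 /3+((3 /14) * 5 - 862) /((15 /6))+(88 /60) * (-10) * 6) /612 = -22577 /32130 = -0.70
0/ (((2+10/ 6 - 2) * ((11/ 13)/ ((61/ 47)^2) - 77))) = 0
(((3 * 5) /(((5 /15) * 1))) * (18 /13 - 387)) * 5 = -1127925 /13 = -86763.46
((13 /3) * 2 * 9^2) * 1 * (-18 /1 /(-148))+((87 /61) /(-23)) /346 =1533495423 /17961206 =85.38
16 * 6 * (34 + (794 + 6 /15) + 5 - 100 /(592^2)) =1095287241 /13690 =80006.37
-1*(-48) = 48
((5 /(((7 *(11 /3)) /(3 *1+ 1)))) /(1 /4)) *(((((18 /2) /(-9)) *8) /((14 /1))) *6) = -5760 /539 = -10.69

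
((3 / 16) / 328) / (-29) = -3 / 152192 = -0.00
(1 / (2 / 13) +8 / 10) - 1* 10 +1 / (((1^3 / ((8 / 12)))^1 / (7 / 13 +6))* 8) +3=659 / 780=0.84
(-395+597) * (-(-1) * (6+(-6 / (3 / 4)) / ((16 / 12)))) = 0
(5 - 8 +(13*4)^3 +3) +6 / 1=140614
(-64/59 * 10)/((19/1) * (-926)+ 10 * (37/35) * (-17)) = 35/57348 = 0.00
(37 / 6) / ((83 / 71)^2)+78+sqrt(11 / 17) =sqrt(187) / 17+3410569 / 41334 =83.32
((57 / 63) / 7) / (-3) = -0.04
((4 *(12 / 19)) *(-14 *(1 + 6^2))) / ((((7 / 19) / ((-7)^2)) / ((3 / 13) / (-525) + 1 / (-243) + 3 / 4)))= -3415491016 / 26325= -129743.25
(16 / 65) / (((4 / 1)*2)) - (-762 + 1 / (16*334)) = 762.03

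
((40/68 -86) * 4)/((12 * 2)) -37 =-871/17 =-51.24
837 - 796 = 41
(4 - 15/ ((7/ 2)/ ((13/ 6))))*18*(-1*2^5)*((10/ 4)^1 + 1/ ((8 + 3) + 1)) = 55056/ 7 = 7865.14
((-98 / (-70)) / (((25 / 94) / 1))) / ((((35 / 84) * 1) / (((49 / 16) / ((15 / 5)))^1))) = 16121 / 1250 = 12.90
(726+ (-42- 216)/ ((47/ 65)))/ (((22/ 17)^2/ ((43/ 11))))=53908326/ 62557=861.75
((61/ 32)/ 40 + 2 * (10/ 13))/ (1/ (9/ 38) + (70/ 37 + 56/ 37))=8788869/ 42265600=0.21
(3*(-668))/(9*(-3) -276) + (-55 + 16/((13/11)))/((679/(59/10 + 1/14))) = 3979541/636805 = 6.25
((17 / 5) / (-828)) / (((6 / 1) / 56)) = -119 / 3105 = -0.04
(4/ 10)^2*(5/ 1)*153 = 612/ 5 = 122.40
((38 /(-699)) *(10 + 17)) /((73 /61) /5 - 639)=52155 /22696763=0.00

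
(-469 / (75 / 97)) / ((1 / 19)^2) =-16422973 / 75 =-218972.97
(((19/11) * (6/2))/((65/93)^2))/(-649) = -492993/30162275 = -0.02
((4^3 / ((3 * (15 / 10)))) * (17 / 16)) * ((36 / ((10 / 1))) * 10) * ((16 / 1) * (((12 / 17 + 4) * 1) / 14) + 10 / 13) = 304320 / 91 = 3344.18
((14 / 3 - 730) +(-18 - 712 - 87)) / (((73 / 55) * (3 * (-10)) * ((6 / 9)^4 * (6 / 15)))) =2290365 / 4672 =490.23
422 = 422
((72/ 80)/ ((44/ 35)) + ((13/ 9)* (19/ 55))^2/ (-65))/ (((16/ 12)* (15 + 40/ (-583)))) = 369891293/ 10341540000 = 0.04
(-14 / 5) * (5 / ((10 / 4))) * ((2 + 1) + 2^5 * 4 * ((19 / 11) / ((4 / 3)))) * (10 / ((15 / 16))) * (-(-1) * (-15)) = 1663872 / 11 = 151261.09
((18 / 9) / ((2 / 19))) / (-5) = -19 / 5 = -3.80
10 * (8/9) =80/9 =8.89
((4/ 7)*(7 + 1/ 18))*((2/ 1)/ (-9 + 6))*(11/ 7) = -5588/ 1323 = -4.22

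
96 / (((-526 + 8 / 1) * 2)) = -24 / 259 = -0.09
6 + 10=16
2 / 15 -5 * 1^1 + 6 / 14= -466 / 105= -4.44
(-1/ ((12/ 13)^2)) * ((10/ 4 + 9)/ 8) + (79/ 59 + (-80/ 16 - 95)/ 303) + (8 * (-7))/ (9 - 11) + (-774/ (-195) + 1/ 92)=642493774129/ 20525656320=31.30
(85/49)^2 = 7225/2401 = 3.01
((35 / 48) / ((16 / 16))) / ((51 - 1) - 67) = -35 / 816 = -0.04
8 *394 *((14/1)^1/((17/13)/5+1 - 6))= -102440/11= -9312.73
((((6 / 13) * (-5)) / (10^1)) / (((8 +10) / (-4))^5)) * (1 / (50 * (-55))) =-16 / 351833625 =-0.00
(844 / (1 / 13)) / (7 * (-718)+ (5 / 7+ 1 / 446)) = -2.18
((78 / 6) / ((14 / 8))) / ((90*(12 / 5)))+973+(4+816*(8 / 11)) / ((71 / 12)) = 1074.01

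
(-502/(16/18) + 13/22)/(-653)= 24823/28732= 0.86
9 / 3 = 3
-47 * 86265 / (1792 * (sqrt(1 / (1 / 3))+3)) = -4054455 / 3584+1351485 * sqrt(3) / 3584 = -478.13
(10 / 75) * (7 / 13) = 14 / 195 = 0.07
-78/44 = -39/22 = -1.77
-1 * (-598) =598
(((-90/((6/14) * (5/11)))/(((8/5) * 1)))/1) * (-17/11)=446.25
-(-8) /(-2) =-4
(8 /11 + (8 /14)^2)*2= 1136 /539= 2.11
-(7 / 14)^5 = -1 / 32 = -0.03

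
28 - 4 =24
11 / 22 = 1 / 2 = 0.50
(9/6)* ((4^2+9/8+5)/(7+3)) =531/160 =3.32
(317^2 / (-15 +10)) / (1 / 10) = -200978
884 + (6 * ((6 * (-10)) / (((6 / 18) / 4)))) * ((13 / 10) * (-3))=17732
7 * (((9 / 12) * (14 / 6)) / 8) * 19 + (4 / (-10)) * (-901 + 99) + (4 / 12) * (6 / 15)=168013 / 480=350.03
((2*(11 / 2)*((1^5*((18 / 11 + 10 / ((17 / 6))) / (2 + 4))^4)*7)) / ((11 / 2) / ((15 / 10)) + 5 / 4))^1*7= 60.24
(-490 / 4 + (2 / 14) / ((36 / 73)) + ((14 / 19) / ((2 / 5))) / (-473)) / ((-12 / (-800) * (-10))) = 1383907295 / 1698543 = 814.76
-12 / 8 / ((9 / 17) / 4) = -34 / 3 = -11.33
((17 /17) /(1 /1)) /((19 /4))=4 /19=0.21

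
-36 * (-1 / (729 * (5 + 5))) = 2 / 405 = 0.00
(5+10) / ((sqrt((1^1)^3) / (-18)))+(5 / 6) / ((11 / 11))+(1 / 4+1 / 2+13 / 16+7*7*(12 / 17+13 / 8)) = -153.39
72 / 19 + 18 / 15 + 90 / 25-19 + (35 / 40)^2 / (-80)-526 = -52182947 / 97280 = -536.42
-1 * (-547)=547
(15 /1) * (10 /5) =30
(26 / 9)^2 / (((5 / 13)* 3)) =8788 / 1215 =7.23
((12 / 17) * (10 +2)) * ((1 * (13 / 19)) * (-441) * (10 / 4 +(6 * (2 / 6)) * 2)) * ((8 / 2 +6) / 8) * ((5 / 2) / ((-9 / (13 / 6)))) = 8073975 / 646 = 12498.41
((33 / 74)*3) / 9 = 11 / 74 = 0.15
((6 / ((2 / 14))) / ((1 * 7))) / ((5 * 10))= 3 / 25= 0.12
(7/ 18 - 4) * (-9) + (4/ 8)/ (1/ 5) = 35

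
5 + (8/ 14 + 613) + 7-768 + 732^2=3749771/ 7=535681.57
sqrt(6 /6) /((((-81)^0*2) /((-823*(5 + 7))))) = -4938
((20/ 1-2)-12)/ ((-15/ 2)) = -4/ 5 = -0.80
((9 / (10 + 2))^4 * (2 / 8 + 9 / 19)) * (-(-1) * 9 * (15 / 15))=40095 / 19456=2.06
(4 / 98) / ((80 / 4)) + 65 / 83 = 31933 / 40670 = 0.79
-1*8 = -8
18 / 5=3.60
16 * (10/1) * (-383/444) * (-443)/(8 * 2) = 848345/222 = 3821.37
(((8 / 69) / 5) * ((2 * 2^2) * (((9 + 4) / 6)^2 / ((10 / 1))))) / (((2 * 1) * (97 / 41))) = 27716 / 1505925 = 0.02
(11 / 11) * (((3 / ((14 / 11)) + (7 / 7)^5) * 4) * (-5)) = -470 / 7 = -67.14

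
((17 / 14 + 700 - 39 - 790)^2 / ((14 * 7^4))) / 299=3200521 / 1969914856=0.00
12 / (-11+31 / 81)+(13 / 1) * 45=583.87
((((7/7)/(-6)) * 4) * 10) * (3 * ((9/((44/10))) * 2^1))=-900/11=-81.82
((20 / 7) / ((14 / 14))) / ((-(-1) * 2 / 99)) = 990 / 7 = 141.43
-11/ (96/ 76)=-209/ 24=-8.71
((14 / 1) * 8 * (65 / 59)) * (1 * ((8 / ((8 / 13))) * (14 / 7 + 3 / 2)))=331240 / 59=5614.24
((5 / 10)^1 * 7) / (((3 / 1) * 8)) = 7 / 48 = 0.15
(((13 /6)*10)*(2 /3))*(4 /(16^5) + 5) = 28398955 /393216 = 72.22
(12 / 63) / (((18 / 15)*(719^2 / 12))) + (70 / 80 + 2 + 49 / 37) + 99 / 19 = 574520179661 / 61055161944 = 9.41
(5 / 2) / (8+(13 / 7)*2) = 35 / 164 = 0.21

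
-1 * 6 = -6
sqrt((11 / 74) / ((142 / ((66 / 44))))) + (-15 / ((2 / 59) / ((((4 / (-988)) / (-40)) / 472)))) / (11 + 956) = -3 / 30572672 + sqrt(173382) / 10508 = 0.04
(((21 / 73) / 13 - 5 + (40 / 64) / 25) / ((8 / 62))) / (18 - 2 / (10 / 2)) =-5828341 / 2672384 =-2.18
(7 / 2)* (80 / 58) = 140 / 29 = 4.83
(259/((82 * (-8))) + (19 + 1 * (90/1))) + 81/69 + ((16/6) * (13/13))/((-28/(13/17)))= 590923591/5386416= 109.71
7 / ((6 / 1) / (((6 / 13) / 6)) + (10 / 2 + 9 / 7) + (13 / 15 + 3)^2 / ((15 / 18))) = 18375 / 268346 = 0.07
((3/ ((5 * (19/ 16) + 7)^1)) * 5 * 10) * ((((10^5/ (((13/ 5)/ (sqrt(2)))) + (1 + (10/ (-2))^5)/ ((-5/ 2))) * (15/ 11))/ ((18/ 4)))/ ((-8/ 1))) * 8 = -4000000000 * sqrt(2)/ 29601-908800/ 207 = -195493.82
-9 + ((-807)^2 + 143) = 651383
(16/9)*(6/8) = 4/3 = 1.33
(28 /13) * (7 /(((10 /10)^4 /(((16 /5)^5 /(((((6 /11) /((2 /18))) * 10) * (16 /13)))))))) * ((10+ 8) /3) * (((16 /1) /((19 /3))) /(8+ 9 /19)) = 149.78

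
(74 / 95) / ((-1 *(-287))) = 74 / 27265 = 0.00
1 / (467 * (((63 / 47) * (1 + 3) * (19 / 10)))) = 235 / 1117998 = 0.00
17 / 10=1.70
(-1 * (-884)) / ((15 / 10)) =1768 / 3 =589.33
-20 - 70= -90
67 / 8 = 8.38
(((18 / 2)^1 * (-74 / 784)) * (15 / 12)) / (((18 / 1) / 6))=-555 / 1568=-0.35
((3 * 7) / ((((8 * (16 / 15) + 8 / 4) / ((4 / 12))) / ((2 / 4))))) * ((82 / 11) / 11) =4305 / 19118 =0.23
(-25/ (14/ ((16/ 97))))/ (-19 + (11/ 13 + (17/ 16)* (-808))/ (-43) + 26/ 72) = -4024800/ 17852947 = -0.23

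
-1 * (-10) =10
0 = 0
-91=-91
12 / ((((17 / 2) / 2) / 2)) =96 / 17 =5.65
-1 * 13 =-13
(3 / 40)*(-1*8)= -3 / 5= -0.60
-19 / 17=-1.12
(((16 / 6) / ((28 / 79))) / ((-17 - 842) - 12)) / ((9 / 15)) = -790 / 54873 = -0.01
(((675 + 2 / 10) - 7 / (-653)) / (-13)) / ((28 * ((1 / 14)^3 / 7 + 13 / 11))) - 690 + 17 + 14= -7001477574723 / 10599153175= -660.57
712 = 712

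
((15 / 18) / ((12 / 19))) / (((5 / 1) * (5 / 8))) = 19 / 45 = 0.42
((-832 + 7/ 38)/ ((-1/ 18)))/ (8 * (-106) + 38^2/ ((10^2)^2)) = -711202500/ 40273141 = -17.66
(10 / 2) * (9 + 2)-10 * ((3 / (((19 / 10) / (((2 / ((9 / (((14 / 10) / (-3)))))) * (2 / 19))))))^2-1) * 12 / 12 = 686108705 / 10556001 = 65.00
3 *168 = 504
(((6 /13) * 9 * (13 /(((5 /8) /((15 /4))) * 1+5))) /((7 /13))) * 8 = 33696 /217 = 155.28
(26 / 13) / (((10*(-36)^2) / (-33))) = -11 / 2160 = -0.01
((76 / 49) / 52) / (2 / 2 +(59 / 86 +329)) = 1634 / 18115643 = 0.00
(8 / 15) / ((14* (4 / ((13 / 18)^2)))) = 169 / 34020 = 0.00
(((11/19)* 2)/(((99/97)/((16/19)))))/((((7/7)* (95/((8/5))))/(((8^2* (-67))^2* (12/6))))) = 913169186816/1543275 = 591708.66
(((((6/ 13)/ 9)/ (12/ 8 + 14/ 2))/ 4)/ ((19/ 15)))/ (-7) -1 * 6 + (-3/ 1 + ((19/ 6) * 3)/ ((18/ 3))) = -7.42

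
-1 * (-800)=800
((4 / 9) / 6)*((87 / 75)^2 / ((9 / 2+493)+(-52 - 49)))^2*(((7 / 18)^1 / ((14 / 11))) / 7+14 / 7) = 145699886 / 83568136640625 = 0.00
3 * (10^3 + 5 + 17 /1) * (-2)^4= 49056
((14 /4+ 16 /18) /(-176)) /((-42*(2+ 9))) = 79 /1463616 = 0.00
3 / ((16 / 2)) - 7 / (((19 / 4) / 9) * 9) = -167 / 152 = -1.10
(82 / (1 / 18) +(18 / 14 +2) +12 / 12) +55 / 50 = 103697 / 70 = 1481.39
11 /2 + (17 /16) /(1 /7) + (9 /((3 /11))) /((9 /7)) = 1853 /48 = 38.60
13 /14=0.93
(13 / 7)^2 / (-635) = -169 / 31115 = -0.01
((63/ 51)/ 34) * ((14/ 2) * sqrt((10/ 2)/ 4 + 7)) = 147 * sqrt(33)/ 1156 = 0.73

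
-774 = -774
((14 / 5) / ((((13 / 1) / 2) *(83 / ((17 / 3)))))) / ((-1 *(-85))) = 28 / 80925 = 0.00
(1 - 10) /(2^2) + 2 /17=-145 /68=-2.13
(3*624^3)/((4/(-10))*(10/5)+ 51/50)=36445593600/11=3313235781.82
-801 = -801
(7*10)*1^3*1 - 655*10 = -6480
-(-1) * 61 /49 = 1.24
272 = 272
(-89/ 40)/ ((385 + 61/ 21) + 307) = -1869/ 583720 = -0.00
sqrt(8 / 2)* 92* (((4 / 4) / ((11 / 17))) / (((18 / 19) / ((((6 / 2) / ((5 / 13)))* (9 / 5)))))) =1158924 / 275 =4214.27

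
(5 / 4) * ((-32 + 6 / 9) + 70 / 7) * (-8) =640 / 3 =213.33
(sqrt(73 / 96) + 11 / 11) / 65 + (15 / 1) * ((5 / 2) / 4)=sqrt(438) / 1560 + 4883 / 520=9.40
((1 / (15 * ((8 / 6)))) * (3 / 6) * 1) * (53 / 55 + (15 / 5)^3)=769 / 1100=0.70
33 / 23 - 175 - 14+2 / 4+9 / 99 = -186.97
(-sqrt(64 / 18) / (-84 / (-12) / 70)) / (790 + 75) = -8 *sqrt(2) / 519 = -0.02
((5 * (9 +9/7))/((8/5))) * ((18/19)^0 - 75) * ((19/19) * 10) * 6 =-999000/7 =-142714.29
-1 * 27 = -27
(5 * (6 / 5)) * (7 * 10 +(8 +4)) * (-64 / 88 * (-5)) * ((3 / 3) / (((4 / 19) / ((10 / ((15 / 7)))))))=436240 / 11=39658.18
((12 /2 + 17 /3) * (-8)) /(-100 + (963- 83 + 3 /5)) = -1400 /11709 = -0.12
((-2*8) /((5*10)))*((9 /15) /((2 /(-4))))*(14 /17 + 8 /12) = 1216 /2125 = 0.57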